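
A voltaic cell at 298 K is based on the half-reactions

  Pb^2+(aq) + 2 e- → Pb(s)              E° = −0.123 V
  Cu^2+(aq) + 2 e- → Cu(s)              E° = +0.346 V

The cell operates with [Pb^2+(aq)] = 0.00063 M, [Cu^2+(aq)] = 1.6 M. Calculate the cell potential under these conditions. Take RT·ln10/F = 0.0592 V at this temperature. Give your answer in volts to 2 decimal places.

The Cu²⁺/Cu couple has the more positive E°, so it is the cathode; Pb²⁺/Pb is the anode.
E°cell = +0.346 − (−0.123) = +0.469 V, with n = 2 electrons transferred.
For the overall reaction Cu^2+(aq) + Pb(s) → Cu(s) + Pb^2+(aq), Q = [Pb^2+(aq)] / [Cu^2+(aq)] = 0.000394, giving log Q = −3.405.
Applying E = E° − (RT ln10/nF)·log Q gives +0.469 − (0.0592/2)(−3.405) = +0.57 V.

+0.57 V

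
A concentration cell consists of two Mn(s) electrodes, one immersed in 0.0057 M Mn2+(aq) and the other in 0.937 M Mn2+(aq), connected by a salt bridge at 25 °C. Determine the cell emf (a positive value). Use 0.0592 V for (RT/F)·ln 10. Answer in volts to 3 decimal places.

For a concentration cell E°cell = 0, since both electrodes use the same couple.
The compartment with the higher Mn2+(aq) concentration (0.937 M) acts as the cathode; ions are reduced there and produced at the dilute (0.0057 M) anode.
With n = 2, Ecell = −(0.0592/2)·log([dilute]/[conc]) = −(0.0592/2)·log(0.0057/0.937) = +0.066 V.

0.066 V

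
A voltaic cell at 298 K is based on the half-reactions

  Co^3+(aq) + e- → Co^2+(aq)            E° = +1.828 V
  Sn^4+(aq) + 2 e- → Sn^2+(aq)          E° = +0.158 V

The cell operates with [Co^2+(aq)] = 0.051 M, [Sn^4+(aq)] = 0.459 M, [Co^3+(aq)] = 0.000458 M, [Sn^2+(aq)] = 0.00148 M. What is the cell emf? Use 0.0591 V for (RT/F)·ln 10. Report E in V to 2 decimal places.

Co³⁺/Co²⁺ is reduced (cathode, E° = +1.828 V) and Sn⁴⁺/Sn²⁺ is oxidized (anode).
The standard potential is +1.828 − (+0.158) = +1.670 V and the balanced reaction transfers n = 2 electrons.
Balancing gives 2 Co^3+(aq) + Sn^2+(aq) → 2 Co^2+(aq) + Sn^4+(aq); hence Q = ([Co^2+(aq)]^2·[Sn^4+(aq)]) / ([Co^3+(aq)]^2·[Sn^2+(aq)]) = 3.85×10^6 (log Q = 6.585).
By the Nernst equation, E = +1.670 − (0.0591/2)·(6.585) = +1.48 V.

+1.48 V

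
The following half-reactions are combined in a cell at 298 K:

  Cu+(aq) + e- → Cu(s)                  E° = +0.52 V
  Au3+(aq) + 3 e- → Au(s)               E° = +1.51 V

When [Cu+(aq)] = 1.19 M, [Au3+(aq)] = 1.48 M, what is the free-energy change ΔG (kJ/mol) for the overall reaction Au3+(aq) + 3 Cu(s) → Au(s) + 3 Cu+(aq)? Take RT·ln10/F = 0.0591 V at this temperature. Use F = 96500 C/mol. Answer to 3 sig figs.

The standard cell potential is +1.51 − (+0.52) = +0.99 V, with n = 3 electrons in the balanced equation.
Here Q = [Cu+(aq)]^3 / [Au3+(aq)] = 1.14 (log Q = 0.056), giving E = +0.99 − (0.0591/3)·(0.056) = +0.9889 V.
ΔG = −nFE = −(3)(96500)(+0.9889) J/mol = −286 kJ/mol.

−286 kJ/mol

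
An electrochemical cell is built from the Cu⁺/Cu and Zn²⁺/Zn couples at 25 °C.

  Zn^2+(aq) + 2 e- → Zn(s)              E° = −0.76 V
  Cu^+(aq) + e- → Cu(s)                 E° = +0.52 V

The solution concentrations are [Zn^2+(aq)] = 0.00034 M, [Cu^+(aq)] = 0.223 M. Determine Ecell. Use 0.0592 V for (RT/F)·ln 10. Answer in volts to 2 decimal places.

+1.34 V

The Cu⁺/Cu couple has the more positive E°, so it is the cathode; Zn²⁺/Zn is the anode.
E°cell = E°cat − E°an = +0.52 − (−0.76) = +1.28 V; n = 2.
The balanced reaction is 2 Cu^+(aq) + Zn(s) → 2 Cu(s) + Zn^2+(aq), so Q = [Zn^2+(aq)] / [Cu^+(aq)]^2 = 0.00684 and log Q = −2.165.
Applying E = E° − (RT ln10/nF)·log Q gives +1.28 − (0.0592/2)(−2.165) = +1.34 V.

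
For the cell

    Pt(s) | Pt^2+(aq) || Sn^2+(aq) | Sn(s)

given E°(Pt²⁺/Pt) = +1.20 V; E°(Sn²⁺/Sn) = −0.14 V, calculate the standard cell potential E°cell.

−1.34 V

By convention the left-hand electrode in cell notation is the anode (oxidation) and the right-hand electrode is the cathode (reduction).
E°cell = E°(right) − E°(left) = −0.14 − (+1.20) = −1.34 V.
The negative sign shows that, as written, the cell would require an external voltage to drive the reaction.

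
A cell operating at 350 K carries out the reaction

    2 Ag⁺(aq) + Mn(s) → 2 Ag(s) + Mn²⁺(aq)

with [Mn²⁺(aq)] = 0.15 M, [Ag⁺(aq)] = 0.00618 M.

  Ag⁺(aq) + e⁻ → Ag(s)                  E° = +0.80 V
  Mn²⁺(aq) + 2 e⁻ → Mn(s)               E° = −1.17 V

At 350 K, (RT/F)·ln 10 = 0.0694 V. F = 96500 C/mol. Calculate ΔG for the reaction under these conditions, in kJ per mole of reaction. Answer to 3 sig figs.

With Ag⁺/Ag reduced at the cathode, E°cell = +0.80 − (−1.17) = +1.97 V and n = 2.
Here Q = [Mn²⁺(aq)] / [Ag⁺(aq)]^2 = 3.93×10^3 (log Q = 3.594), giving E = +1.97 − (0.0694/2)·(3.594) = +1.8453 V.
ΔG = −nFE = −(2)(96500)(+1.8453) J/mol = −356 kJ/mol.

−356 kJ/mol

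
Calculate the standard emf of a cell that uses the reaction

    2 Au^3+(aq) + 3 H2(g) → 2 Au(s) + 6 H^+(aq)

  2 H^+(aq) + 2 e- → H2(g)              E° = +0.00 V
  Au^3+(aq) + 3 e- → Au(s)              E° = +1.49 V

+1.49 V

In the reaction as written, Au^3+(aq) is reduced (cathode) and H^+(aq) is produced by oxidation at the anode.
E°cell = E°(cathode) − E°(anode) = +1.49 − (+0.00) = +1.49 V.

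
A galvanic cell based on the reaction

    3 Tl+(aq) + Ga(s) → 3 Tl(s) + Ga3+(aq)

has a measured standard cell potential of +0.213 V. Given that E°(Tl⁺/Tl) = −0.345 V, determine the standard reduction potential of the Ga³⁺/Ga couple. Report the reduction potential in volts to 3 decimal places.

In the reaction as written the Tl⁺/Tl couple is reduced (cathode) and Ga³⁺/Ga is oxidized (anode), so E°cell = E°(Tl⁺/Tl) − E°(Ga³⁺/Ga).
E°(Ga³⁺/Ga) = E°(cathode) − E°cell = −0.345 − (+0.213) = −0.558 V.

−0.558 V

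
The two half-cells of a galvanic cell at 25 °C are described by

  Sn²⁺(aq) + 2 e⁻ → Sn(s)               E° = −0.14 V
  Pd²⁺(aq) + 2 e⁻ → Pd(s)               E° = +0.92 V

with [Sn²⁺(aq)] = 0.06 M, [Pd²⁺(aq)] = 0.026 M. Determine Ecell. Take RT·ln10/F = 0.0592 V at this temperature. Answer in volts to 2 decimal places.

Pd²⁺/Pd is reduced (cathode, E° = +0.92 V) and Sn²⁺/Sn is oxidized (anode).
E°cell = E°cat − E°an = +0.92 − (−0.14) = +1.06 V; n = 2.
For the overall reaction Pd²⁺(aq) + Sn(s) → Pd(s) + Sn²⁺(aq), Q = [Sn²⁺(aq)] / [Pd²⁺(aq)] = 2.31, giving log Q = 0.363.
Applying E = E° − (RT ln10/nF)·log Q gives +1.06 − (0.0592/2)(0.363) = +1.05 V.

+1.05 V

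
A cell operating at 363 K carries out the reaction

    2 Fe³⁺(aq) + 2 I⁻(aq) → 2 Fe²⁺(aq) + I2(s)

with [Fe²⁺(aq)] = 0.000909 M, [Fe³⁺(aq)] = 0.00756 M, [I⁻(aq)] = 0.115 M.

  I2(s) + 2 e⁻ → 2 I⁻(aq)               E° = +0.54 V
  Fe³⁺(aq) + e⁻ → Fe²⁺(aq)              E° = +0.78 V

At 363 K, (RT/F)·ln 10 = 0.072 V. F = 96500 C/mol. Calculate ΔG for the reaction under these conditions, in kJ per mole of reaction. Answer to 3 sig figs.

−46.0 kJ/mol

The standard cell potential is +0.78 − (+0.54) = +0.24 V, with n = 2 electrons in the balanced equation.
Q = [Fe²⁺(aq)]^2 / ([Fe³⁺(aq)]^2·[I⁻(aq)]^2) = 1.09, so log Q = 0.039 and E = +0.24 − (0.072/2)(0.039) = +0.2386 V.
Finally ΔG = −nFE = −(2)(96500 C/mol)(+0.2386 V) = −46.0 kJ/mol.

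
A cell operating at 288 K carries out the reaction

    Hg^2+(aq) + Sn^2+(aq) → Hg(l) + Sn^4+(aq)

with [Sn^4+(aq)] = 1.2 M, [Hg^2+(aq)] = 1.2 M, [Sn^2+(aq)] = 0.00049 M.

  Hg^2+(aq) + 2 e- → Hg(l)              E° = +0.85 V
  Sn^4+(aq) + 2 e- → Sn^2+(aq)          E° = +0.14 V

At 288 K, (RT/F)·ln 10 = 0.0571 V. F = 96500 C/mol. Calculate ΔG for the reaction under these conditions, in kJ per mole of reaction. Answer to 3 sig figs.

E°cell = +0.85 − (+0.14) = +0.71 V; the balanced reaction transfers n = 2 electrons.
The reaction quotient is [Sn^4+(aq)] / ([Hg^2+(aq)]·[Sn^2+(aq)]) = 2.04×10^3; by Nernst, E = +0.71 − (0.0571/2)(3.310) = +0.6155 V.
ΔG = −nFE = −(2)(96500)(+0.6155) J/mol = −119 kJ/mol.

−119 kJ/mol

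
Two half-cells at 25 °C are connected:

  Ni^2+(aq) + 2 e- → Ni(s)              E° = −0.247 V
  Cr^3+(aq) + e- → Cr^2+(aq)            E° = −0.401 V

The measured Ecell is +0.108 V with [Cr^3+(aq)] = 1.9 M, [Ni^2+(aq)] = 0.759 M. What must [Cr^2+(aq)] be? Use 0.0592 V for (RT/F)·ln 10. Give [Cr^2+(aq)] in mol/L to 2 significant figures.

With Ni²⁺/Ni at the cathode and Cr³⁺/Cr²⁺ at the anode, E°cell = −0.247 − (−0.401) = +0.154 V (n = 2).
Since E = E° − (0.0592/n)·log Q, log Q = n(E° − E)/0.0592 = 1.554.
The balanced reaction is Ni^2+(aq) + 2 Cr^2+(aq) → Ni(s) + 2 Cr^3+(aq), so Q = [Cr^3+(aq)]^2 / ([Ni^2+(aq)]·[Cr^2+(aq)]^2).
Isolating [Cr^2+(aq)] in Q = 10^{1.554} yields log [Cr^2+(aq)] = −0.438, i.e. 0.36 M.

0.36 M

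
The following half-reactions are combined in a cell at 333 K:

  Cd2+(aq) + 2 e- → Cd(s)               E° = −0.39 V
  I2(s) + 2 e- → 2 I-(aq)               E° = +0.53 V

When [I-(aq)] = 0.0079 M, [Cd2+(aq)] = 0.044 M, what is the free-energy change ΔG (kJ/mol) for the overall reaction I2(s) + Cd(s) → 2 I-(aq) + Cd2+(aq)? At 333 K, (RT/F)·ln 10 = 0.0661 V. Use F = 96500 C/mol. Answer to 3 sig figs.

−213 kJ/mol

With I₂/I⁻ reduced at the cathode, E°cell = +0.53 − (−0.39) = +0.92 V and n = 2.
The reaction quotient is [I-(aq)]^2·[Cd2+(aq)] = 2.75×10^−6; by Nernst, E = +0.92 − (0.0661/2)(−5.561) = +1.1038 V.
ΔG = −nFE = −(2)(96500)(+1.1038) J/mol = −213 kJ/mol.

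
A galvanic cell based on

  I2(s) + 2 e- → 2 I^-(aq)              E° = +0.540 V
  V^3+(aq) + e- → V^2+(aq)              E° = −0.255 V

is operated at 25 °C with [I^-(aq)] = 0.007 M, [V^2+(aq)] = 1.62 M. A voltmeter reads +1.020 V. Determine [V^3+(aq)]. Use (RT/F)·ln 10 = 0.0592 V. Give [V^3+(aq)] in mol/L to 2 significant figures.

0.037 M

With I₂/I⁻ at the cathode and V³⁺/V²⁺ at the anode, E°cell = +0.540 − (−0.255) = +0.795 V (n = 2).
Rearranging E = E° − (0.0592/n)·log Q gives log Q = 2(+0.795 − (+1.020))/0.0592 = −7.601.
The balanced reaction is I2(s) + 2 V^2+(aq) → 2 I^-(aq) + 2 V^3+(aq), so Q = ([I^-(aq)]^2·[V^3+(aq)]^2) / [V^2+(aq)]^2.
Solving for the unknown gives log [V^3+(aq)] = −1.436, so [V^3+(aq)] ≈ 0.037 M.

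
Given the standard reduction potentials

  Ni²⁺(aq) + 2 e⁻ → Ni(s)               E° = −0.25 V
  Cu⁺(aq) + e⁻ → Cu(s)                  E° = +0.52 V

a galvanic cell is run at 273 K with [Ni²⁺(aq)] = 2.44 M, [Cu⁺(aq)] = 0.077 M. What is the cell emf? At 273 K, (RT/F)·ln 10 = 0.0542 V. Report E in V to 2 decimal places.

+0.70 V

The Cu⁺/Cu couple has the more positive E°, so it is the cathode; Ni²⁺/Ni is the anode.
E°cell = E°cat − E°an = +0.52 − (−0.25) = +0.77 V; n = 2.
For the overall reaction 2 Cu⁺(aq) + Ni(s) → 2 Cu(s) + Ni²⁺(aq), Q = [Ni²⁺(aq)] / [Cu⁺(aq)]^2 = 412, giving log Q = 2.614.
E = E° − (0.0542/n)·log Q = +0.77 − (0.0542/2)(2.614) = +0.70 V.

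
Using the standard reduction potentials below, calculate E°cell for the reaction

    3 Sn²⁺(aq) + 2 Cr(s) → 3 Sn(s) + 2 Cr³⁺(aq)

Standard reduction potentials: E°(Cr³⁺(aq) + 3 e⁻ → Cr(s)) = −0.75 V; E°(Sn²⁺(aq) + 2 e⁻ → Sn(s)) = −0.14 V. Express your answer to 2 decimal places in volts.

+0.61 V

Sn²⁺(aq) gains electrons, so the Sn²⁺/Sn couple is the cathode; the Cr³⁺/Cr couple is the anode.
E°cell = E°(cathode) − E°(anode) = −0.14 − (−0.75) = +0.61 V.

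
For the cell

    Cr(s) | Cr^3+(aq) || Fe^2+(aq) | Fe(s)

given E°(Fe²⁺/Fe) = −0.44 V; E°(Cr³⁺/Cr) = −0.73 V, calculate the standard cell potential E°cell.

+0.29 V

By convention the left-hand electrode in cell notation is the anode (oxidation) and the right-hand electrode is the cathode (reduction).
E°cell = E°(right) − E°(left) = −0.44 − (−0.73) = +0.29 V.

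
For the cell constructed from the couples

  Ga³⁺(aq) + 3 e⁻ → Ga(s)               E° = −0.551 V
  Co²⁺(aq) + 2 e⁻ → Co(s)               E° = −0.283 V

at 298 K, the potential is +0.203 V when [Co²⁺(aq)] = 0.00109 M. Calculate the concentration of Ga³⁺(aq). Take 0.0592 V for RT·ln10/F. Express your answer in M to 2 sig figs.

The Co²⁺/Co couple has the larger reduction potential, so it is the cathode: E°cell = −0.283 − (−0.551) = +0.268 V and n = 6.
Since E = E° − (0.0592/n)·log Q, log Q = n(E° − E)/0.0592 = 6.588.
The balanced reaction is 3 Co²⁺(aq) + 2 Ga(s) → 3 Co(s) + 2 Ga³⁺(aq), so Q = [Ga³⁺(aq)]^2 / [Co²⁺(aq)]^3.
Solving for the unknown gives log [Ga³⁺(aq)] = −1.150, so [Ga³⁺(aq)] ≈ 0.071 M.

0.071 M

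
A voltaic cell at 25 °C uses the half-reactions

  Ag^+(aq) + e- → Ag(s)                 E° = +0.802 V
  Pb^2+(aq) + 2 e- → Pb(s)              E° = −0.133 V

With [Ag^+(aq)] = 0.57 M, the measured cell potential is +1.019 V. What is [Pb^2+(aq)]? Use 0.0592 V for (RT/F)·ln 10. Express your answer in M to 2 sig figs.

0.00047 M

With Ag⁺/Ag at the cathode and Pb²⁺/Pb at the anode, E°cell = +0.802 − (−0.133) = +0.935 V (n = 2).
Rearranging E = E° − (0.0592/n)·log Q gives log Q = 2(+0.935 − (+1.019))/0.0592 = −2.838.
Balancing electrons gives 2 Ag^+(aq) + Pb(s) → 2 Ag(s) + Pb^2+(aq); thus Q = [Pb^2+(aq)] / [Ag^+(aq)]^2.
Substituting the known concentrations and solving, log [Pb^2+(aq)] = −3.326 and [Pb^2+(aq)] = 0.00047 M.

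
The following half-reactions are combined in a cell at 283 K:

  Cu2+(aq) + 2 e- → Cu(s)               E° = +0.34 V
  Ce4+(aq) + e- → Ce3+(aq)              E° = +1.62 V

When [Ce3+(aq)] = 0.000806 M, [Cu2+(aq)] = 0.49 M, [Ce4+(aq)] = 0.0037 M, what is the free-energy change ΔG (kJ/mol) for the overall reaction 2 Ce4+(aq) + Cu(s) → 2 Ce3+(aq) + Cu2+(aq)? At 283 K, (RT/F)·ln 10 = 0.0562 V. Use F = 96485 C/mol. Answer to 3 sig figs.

E°cell = +1.62 − (+0.34) = +1.28 V; the balanced reaction transfers n = 2 electrons.
Q = ([Ce3+(aq)]^2·[Cu2+(aq)]) / [Ce4+(aq)]^2 = 0.0233, so log Q = −1.634 and E = +1.28 − (0.0562/2)(−1.634) = +1.3259 V.
ΔG = −nFE = −(2)(96485)(+1.3259) J/mol = −256 kJ/mol.

−256 kJ/mol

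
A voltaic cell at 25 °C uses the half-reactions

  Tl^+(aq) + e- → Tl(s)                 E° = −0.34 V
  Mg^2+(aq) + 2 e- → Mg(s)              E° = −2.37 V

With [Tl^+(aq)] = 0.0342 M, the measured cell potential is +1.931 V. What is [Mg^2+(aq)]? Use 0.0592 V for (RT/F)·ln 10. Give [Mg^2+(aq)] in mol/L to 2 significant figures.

With Tl⁺/Tl at the cathode and Mg²⁺/Mg at the anode, E°cell = −0.34 − (−2.37) = +2.03 V (n = 2).
Rearranging E = E° − (0.0592/n)·log Q gives log Q = 2(+2.03 − (+1.931))/0.0592 = 3.345.
The balanced reaction is 2 Tl^+(aq) + Mg(s) → 2 Tl(s) + Mg^2+(aq), so Q = [Mg^2+(aq)] / [Tl^+(aq)]^2.
Isolating [Mg^2+(aq)] in Q = 10^{3.345} yields log [Mg^2+(aq)] = 0.413, i.e. 2.6 M.

2.6 M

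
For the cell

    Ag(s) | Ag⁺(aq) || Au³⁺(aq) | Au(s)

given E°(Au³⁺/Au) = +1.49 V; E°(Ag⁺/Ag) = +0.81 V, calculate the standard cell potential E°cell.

By convention the left-hand electrode in cell notation is the anode (oxidation) and the right-hand electrode is the cathode (reduction).
E°cell = E°(right) − E°(left) = +1.49 − (+0.81) = +0.68 V.

+0.68 V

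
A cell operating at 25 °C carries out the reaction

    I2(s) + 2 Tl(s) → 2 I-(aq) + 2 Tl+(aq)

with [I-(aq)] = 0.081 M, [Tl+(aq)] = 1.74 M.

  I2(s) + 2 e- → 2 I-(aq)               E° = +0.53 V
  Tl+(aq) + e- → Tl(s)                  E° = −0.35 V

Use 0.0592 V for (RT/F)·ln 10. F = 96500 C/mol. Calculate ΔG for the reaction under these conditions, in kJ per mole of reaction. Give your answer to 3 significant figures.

E°cell = +0.53 − (−0.35) = +0.88 V; the balanced reaction transfers n = 2 electrons.
Q = [I-(aq)]^2·[Tl+(aq)]^2 = 0.0199, so log Q = −1.702 and E = +0.88 − (0.0592/2)(−1.702) = +0.9304 V.
Then ΔG = −nFE = −2 × 96500 × +0.9304 J/mol = −180 kJ/mol.

−180 kJ/mol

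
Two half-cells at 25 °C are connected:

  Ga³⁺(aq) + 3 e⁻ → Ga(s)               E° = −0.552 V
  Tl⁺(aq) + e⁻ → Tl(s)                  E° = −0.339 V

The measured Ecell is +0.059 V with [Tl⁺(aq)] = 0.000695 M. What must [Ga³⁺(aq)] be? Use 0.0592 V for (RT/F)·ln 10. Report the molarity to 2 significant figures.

0.021 M

Tl⁺/Tl is the cathode (higher E°); E°cell = −0.339 − (−0.552) = +0.213 V with n = 3.
From the Nernst equation, log Q = n(E° − E)/0.0592 = 3·(+0.213 − (+0.059))/0.0592 = 7.804.
The balanced reaction is 3 Tl⁺(aq) + Ga(s) → 3 Tl(s) + Ga³⁺(aq), so Q = [Ga³⁺(aq)] / [Tl⁺(aq)]^3.
Solving for the unknown gives log [Ga³⁺(aq)] = −1.670, so [Ga³⁺(aq)] ≈ 0.021 M.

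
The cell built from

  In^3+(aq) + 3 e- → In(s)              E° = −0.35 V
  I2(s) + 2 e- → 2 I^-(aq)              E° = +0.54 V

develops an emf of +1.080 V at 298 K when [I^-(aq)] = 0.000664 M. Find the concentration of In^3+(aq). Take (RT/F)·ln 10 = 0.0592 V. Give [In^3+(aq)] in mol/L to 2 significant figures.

0.80 M

The I₂/I⁻ couple has the larger reduction potential, so it is the cathode: E°cell = +0.54 − (−0.35) = +0.89 V and n = 6.
From the Nernst equation, log Q = n(E° − E)/0.0592 = 6·(+0.89 − (+1.080))/0.0592 = −19.257.
Balancing electrons gives 3 I2(s) + 2 In(s) → 6 I^-(aq) + 2 In^3+(aq); thus Q = [I^-(aq)]^6·[In^3+(aq)]^2.
Isolating [In^3+(aq)] in Q = 10^{−19.257} yields log [In^3+(aq)] = −0.095, i.e. 0.80 M.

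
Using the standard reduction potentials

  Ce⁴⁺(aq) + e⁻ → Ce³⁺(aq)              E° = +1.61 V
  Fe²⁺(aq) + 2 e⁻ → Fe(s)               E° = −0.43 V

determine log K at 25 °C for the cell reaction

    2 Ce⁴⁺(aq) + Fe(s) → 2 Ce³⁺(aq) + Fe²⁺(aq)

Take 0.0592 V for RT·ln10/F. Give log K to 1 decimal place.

The Ce⁴⁺/Ce³⁺ couple is reduced (cathode); E°cell = +1.61 − (−0.43) = +2.04 V with n = 2.
At equilibrium E = 0, so log K = nE°cell / 0.0592 = (2)(+2.04) / 0.0592 = 68.9.

log K = 68.9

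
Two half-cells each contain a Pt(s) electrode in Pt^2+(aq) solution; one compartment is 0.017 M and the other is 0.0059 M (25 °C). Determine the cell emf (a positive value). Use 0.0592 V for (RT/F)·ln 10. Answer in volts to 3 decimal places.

For a concentration cell E°cell = 0, since both electrodes use the same couple.
The compartment with the higher Pt^2+(aq) concentration (0.017 M) acts as the cathode; ions are reduced there and produced at the dilute (0.0059 M) anode.
With n = 2, Ecell = −(0.0592/2)·log([dilute]/[conc]) = −(0.0592/2)·log(0.0059/0.017) = +0.014 V.

0.014 V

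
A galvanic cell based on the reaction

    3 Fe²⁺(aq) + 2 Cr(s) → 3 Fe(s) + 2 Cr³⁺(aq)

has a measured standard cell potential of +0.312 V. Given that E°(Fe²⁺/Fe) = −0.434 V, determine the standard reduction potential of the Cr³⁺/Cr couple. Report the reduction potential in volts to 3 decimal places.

−0.746 V

In the reaction as written the Fe²⁺/Fe couple is reduced (cathode) and Cr³⁺/Cr is oxidized (anode), so E°cell = E°(Fe²⁺/Fe) − E°(Cr³⁺/Cr).
E°(Cr³⁺/Cr) = E°(cathode) − E°cell = −0.434 − (+0.312) = −0.746 V.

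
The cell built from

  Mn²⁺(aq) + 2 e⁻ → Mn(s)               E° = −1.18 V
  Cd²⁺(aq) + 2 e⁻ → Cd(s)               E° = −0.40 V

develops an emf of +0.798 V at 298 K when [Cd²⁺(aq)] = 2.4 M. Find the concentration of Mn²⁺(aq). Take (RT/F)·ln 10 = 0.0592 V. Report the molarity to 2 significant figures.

The Cd²⁺/Cd couple has the larger reduction potential, so it is the cathode: E°cell = −0.40 − (−1.18) = +0.78 V and n = 2.
Rearranging E = E° − (0.0592/n)·log Q gives log Q = 2(+0.78 − (+0.798))/0.0592 = −0.608.
Balancing electrons gives Cd²⁺(aq) + Mn(s) → Cd(s) + Mn²⁺(aq); thus Q = [Mn²⁺(aq)] / [Cd²⁺(aq)].
Isolating [Mn²⁺(aq)] in Q = 10^{−0.608} yields log [Mn²⁺(aq)] = −0.228, i.e. 0.59 M.

0.59 M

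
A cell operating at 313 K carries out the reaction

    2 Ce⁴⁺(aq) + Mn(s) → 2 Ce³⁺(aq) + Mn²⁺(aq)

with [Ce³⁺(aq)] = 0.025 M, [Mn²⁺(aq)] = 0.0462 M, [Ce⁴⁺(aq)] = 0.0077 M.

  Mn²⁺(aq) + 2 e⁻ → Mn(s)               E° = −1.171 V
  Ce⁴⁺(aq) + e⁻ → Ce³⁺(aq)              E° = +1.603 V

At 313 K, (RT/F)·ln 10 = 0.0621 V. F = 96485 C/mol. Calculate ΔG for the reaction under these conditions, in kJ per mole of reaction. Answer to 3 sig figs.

The standard cell potential is +1.603 − (−1.171) = +2.774 V, with n = 2 electrons in the balanced equation.
Q = ([Ce³⁺(aq)]^2·[Mn²⁺(aq)]) / [Ce⁴⁺(aq)]^2 = 0.487, so log Q = −0.312 and E = +2.774 − (0.0621/2)(−0.312) = +2.7837 V.
Finally ΔG = −nFE = −(2)(96485 C/mol)(+2.7837 V) = −537 kJ/mol.

−537 kJ/mol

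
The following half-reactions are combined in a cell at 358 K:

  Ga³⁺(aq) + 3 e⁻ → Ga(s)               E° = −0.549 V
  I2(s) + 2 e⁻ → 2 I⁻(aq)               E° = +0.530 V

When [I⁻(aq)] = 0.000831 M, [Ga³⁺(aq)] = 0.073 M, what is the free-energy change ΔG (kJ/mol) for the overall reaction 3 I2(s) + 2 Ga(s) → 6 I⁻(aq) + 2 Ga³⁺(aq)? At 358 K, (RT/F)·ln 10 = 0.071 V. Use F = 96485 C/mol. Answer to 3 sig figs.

−767 kJ/mol

The standard cell potential is +0.530 − (−0.549) = +1.079 V, with n = 6 electrons in the balanced equation.
Here Q = [I⁻(aq)]^6·[Ga³⁺(aq)]^2 = 1.75×10^−21 (log Q = −20.756), giving E = +1.079 − (0.071/6)·(−20.756) = +1.3246 V.
Finally ΔG = −nFE = −(6)(96485 C/mol)(+1.3246 V) = −767 kJ/mol.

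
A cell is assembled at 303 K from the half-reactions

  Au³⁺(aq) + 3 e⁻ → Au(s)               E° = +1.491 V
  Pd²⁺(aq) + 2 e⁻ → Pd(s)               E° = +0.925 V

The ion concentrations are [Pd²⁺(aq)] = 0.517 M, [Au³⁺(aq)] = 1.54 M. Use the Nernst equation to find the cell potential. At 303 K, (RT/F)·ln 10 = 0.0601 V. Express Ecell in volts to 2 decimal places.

The Au³⁺/Au couple has the more positive E°, so it is the cathode; Pd²⁺/Pd is the anode.
E°cell = E°cat − E°an = +1.491 − (+0.925) = +0.566 V; n = 6.
The balanced reaction is 2 Au³⁺(aq) + 3 Pd(s) → 2 Au(s) + 3 Pd²⁺(aq), so Q = [Pd²⁺(aq)]^3 / [Au³⁺(aq)]^2 = 0.0583 and log Q = −1.235.
Applying E = E° − (RT ln10/nF)·log Q gives +0.566 − (0.0601/6)(−1.235) = +0.58 V.

+0.58 V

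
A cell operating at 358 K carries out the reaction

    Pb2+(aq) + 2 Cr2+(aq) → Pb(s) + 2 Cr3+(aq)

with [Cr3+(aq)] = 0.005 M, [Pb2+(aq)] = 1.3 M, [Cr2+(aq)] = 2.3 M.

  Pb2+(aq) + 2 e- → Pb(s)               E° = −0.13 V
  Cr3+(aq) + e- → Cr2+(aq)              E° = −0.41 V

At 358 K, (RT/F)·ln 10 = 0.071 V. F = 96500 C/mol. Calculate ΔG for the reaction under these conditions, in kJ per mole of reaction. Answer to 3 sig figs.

−91.3 kJ/mol

The standard cell potential is −0.13 − (−0.41) = +0.28 V, with n = 2 electrons in the balanced equation.
The reaction quotient is [Cr3+(aq)]^2 / ([Pb2+(aq)]·[Cr2+(aq)]^2) = 3.64×10^−6; by Nernst, E = +0.28 − (0.071/2)(−5.439) = +0.4731 V.
ΔG = −nFE = −(2)(96500)(+0.4731) J/mol = −91.3 kJ/mol.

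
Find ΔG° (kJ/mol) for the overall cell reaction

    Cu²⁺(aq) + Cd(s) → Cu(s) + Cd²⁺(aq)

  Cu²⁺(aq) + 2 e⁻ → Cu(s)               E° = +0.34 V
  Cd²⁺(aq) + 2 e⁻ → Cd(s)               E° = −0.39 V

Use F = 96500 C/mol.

In the reaction as written Cu²⁺(aq) is reduced, so the Cu²⁺/Cu couple is the cathode and Cd²⁺/Cd is the anode.
E°cell = +0.34 − (−0.39) = +0.73 V; balancing electrons gives n = 2.
ΔG° = −nFE°cell = −(2)(96500)(+0.73) J/mol = −141 kJ/mol.

−141 kJ/mol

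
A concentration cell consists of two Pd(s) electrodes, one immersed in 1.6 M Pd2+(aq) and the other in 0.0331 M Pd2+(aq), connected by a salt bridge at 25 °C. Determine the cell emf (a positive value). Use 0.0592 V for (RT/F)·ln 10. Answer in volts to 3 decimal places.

0.050 V

For a concentration cell E°cell = 0, since both electrodes use the same couple.
The compartment with the higher Pd2+(aq) concentration (1.6 M) acts as the cathode; ions are reduced there and produced at the dilute (0.0331 M) anode.
With n = 2, Ecell = −(0.0592/2)·log([dilute]/[conc]) = −(0.0592/2)·log(0.0331/1.6) = +0.050 V.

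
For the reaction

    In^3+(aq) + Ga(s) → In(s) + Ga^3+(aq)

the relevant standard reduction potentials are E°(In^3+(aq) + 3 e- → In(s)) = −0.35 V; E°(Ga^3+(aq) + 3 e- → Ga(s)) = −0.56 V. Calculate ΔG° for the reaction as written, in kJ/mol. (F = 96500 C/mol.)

−60.8 kJ/mol

In the reaction as written In^3+(aq) is reduced, so the In³⁺/In couple is the cathode and Ga³⁺/Ga is the anode.
E°cell = −0.35 − (−0.56) = +0.21 V; balancing electrons gives n = 3.
ΔG° = −nFE°cell = −(3)(96500)(+0.21) J/mol = −60.8 kJ/mol.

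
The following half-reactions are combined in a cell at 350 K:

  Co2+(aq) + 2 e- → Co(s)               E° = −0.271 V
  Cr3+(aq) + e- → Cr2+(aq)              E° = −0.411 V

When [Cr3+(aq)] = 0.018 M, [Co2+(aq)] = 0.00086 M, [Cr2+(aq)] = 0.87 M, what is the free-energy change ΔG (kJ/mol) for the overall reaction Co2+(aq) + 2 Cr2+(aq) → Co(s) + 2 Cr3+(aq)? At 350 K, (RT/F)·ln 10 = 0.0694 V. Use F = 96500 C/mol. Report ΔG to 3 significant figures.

The standard cell potential is −0.271 − (−0.411) = +0.140 V, with n = 2 electrons in the balanced equation.
The reaction quotient is [Cr3+(aq)]^2 / ([Co2+(aq)]·[Cr2+(aq)]^2) = 0.498; by Nernst, E = +0.140 − (0.0694/2)(−0.303) = +0.1505 V.
Finally ΔG = −nFE = −(2)(96500 C/mol)(+0.1505 V) = −29.0 kJ/mol.

−29.0 kJ/mol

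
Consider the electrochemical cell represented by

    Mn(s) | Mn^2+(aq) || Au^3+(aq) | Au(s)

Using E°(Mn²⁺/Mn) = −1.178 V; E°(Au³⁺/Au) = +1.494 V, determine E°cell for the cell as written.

+2.672 V

By convention the left-hand electrode in cell notation is the anode (oxidation) and the right-hand electrode is the cathode (reduction).
E°cell = E°(right) − E°(left) = +1.494 − (−1.178) = +2.672 V.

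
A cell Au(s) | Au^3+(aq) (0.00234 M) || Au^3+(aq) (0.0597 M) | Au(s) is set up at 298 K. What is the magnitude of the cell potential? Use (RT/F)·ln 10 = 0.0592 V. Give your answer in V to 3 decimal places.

For a concentration cell E°cell = 0, since both electrodes use the same couple.
The compartment with the higher Au^3+(aq) concentration (0.0597 M) acts as the cathode; ions are reduced there and produced at the dilute (0.00234 M) anode.
With n = 3, Ecell = −(0.0592/3)·log([dilute]/[conc]) = −(0.0592/3)·log(0.00234/0.0597) = +0.028 V.

0.028 V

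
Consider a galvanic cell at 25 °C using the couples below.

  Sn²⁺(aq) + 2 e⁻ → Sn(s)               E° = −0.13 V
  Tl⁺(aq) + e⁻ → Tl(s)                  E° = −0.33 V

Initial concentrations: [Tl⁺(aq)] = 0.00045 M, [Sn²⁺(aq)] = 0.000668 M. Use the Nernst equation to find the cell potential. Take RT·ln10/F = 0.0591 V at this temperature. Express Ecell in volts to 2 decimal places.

Since E°(Sn²⁺/Sn) > E°(Tl⁺/Tl), Sn²⁺/Sn serves as the cathode.
E°cell = −0.13 − (−0.33) = +0.20 V, with n = 2 electrons transferred.
Balancing gives Sn²⁺(aq) + 2 Tl(s) → Sn(s) + 2 Tl⁺(aq); hence Q = [Tl⁺(aq)]^2 / [Sn²⁺(aq)] = 0.000303 (log Q = −3.518).
Applying E = E° − (RT ln10/nF)·log Q gives +0.20 − (0.0591/2)(−3.518) = +0.30 V.

+0.30 V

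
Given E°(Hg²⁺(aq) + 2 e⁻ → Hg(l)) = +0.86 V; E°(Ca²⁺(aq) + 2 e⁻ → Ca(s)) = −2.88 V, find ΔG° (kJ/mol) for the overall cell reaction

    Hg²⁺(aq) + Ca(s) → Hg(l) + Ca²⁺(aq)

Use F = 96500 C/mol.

In the reaction as written Hg²⁺(aq) is reduced, so the Hg²⁺/Hg couple is the cathode and Ca²⁺/Ca is the anode.
E°cell = +0.86 − (−2.88) = +3.74 V; balancing electrons gives n = 2.
ΔG° = −nFE°cell = −(2)(96500)(+3.74) J/mol = −722 kJ/mol.

−722 kJ/mol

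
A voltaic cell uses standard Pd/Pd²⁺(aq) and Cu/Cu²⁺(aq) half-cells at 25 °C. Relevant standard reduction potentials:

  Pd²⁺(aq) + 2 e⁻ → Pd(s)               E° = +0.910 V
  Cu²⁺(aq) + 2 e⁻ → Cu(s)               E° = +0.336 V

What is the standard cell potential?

Of the two couples in this cell, the one with the more positive reduction potential is reduced at the cathode: here that is Pd²⁺/Pd (+0.910 V); Cu²⁺/Cu (+0.336 V) is the anode.
E°cell = E°(cathode) − E°(anode) = +0.910 − (+0.336) = +0.574 V.

+0.574 V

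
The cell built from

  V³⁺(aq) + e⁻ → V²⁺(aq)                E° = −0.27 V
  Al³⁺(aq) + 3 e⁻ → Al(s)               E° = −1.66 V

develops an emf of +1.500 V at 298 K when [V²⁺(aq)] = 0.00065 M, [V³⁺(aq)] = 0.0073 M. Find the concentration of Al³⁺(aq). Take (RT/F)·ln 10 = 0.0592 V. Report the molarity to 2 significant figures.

With V³⁺/V²⁺ at the cathode and Al³⁺/Al at the anode, E°cell = −0.27 − (−1.66) = +1.39 V (n = 3).
From the Nernst equation, log Q = n(E° − E)/0.0592 = 3·(+1.39 − (+1.500))/0.0592 = −5.574.
For 3 V³⁺(aq) + Al(s) → 3 V²⁺(aq) + Al³⁺(aq), the reaction quotient is Q = ([V²⁺(aq)]^3·[Al³⁺(aq)]) / [V³⁺(aq)]^3.
Substituting the known concentrations and solving, log [Al³⁺(aq)] = −2.423 and [Al³⁺(aq)] = 0.0038 M.

0.0038 M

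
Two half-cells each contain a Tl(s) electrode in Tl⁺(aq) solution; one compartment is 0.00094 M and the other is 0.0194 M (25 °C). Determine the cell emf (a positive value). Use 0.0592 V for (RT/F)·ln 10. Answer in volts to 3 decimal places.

0.078 V

For a concentration cell E°cell = 0, since both electrodes use the same couple.
The compartment with the higher Tl⁺(aq) concentration (0.0194 M) acts as the cathode; ions are reduced there and produced at the dilute (0.00094 M) anode.
With n = 1, Ecell = −(0.0592/1)·log([dilute]/[conc]) = −(0.0592/1)·log(0.00094/0.0194) = +0.078 V.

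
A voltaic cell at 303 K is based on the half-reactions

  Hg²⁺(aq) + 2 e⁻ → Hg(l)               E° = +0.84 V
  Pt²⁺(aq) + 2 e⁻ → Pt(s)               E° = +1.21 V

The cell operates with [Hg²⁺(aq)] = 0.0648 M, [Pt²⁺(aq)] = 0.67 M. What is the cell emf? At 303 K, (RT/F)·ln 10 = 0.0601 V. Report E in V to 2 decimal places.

The Pt²⁺/Pt couple has the more positive E°, so it is the cathode; Hg²⁺/Hg is the anode.
E°cell = +1.21 − (+0.84) = +0.37 V, with n = 2 electrons transferred.
For the overall reaction Pt²⁺(aq) + Hg(l) → Pt(s) + Hg²⁺(aq), Q = [Hg²⁺(aq)] / [Pt²⁺(aq)] = 0.0967, giving log Q = −1.014.
Applying E = E° − (RT ln10/nF)·log Q gives +0.37 − (0.0601/2)(−1.014) = +0.40 V.

+0.40 V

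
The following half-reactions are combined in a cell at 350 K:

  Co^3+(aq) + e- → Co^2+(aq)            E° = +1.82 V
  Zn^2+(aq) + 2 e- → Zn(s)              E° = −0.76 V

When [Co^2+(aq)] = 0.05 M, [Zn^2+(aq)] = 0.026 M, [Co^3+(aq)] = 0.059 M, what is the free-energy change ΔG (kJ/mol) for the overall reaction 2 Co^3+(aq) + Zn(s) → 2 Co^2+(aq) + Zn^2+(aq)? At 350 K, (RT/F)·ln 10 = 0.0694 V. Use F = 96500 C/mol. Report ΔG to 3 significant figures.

−510 kJ/mol

The standard cell potential is +1.82 − (−0.76) = +2.58 V, with n = 2 electrons in the balanced equation.
The reaction quotient is ([Co^2+(aq)]^2·[Zn^2+(aq)]) / [Co^3+(aq)]^2 = 0.0187; by Nernst, E = +2.58 − (0.0694/2)(−1.729) = +2.6400 V.
ΔG = −nFE = −(2)(96500)(+2.6400) J/mol = −510 kJ/mol.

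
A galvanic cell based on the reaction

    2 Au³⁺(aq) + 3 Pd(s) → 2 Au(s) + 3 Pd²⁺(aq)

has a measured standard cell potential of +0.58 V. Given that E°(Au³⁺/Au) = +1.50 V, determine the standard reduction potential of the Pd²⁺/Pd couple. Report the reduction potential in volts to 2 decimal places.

In the reaction as written the Au³⁺/Au couple is reduced (cathode) and Pd²⁺/Pd is oxidized (anode), so E°cell = E°(Au³⁺/Au) − E°(Pd²⁺/Pd).
E°(Pd²⁺/Pd) = E°(cathode) − E°cell = +1.50 − (+0.58) = +0.92 V.

+0.92 V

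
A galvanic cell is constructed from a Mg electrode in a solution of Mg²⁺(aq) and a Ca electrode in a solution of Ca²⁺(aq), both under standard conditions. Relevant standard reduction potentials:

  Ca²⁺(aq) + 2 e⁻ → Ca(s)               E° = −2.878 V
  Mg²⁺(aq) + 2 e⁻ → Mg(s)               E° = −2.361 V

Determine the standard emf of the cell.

+0.517 V

The Mg²⁺/Mg couple has the higher E°, so Mg ion is reduced (cathode) and Ca is oxidized (anode).
E°cell = E°(cathode) − E°(anode) = −2.361 − (−2.878) = +0.517 V.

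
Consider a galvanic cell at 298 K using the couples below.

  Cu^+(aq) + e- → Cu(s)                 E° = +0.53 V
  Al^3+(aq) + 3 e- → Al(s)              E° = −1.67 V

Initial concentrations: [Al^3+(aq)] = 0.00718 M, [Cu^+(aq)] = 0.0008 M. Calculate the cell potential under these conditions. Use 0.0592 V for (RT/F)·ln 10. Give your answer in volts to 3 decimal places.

+2.059 V

Cu⁺/Cu is reduced (cathode, E° = +0.53 V) and Al³⁺/Al is oxidized (anode).
The standard potential is +0.53 − (−1.67) = +2.20 V and the balanced reaction transfers n = 3 electrons.
For the overall reaction 3 Cu^+(aq) + Al(s) → 3 Cu(s) + Al^3+(aq), Q = [Al^3+(aq)] / [Cu^+(aq)]^3 = 1.4×10^7, giving log Q = 7.147.
By the Nernst equation, E = +2.20 − (0.0592/3)·(7.147) = +2.059 V.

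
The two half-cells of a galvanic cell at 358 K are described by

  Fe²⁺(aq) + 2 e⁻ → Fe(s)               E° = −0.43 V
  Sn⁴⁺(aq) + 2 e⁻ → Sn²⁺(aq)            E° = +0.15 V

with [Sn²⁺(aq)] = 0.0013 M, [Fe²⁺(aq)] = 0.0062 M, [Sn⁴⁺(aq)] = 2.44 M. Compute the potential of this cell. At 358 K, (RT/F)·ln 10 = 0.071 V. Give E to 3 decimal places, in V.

+0.775 V

The Sn⁴⁺/Sn²⁺ couple has the more positive E°, so it is the cathode; Fe²⁺/Fe is the anode.
The standard potential is +0.15 − (−0.43) = +0.58 V and the balanced reaction transfers n = 2 electrons.
Balancing gives Sn⁴⁺(aq) + Fe(s) → Sn²⁺(aq) + Fe²⁺(aq); hence Q = ([Sn²⁺(aq)]·[Fe²⁺(aq)]) / [Sn⁴⁺(aq)] = 3.3×10^−6 (log Q = −5.481).
E = E° − (0.071/n)·log Q = +0.58 − (0.071/2)(−5.481) = +0.775 V.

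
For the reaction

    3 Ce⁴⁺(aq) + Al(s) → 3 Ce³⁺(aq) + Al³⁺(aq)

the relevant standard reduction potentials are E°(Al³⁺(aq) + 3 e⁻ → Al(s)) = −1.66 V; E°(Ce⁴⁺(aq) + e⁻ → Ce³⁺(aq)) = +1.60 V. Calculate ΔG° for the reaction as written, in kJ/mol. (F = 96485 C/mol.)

In the reaction as written Ce⁴⁺(aq) is reduced, so the Ce⁴⁺/Ce³⁺ couple is the cathode and Al³⁺/Al is the anode.
E°cell = +1.60 − (−1.66) = +3.26 V; balancing electrons gives n = 3.
ΔG° = −nFE°cell = −(3)(96485)(+3.26) J/mol = −944 kJ/mol.

−944 kJ/mol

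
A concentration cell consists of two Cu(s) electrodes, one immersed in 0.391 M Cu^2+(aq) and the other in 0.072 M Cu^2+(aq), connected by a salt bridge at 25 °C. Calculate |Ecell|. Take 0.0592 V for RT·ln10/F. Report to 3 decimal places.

For a concentration cell E°cell = 0, since both electrodes use the same couple.
The compartment with the higher Cu^2+(aq) concentration (0.391 M) acts as the cathode; ions are reduced there and produced at the dilute (0.072 M) anode.
With n = 2, Ecell = −(0.0592/2)·log([dilute]/[conc]) = −(0.0592/2)·log(0.072/0.391) = +0.022 V.

0.022 V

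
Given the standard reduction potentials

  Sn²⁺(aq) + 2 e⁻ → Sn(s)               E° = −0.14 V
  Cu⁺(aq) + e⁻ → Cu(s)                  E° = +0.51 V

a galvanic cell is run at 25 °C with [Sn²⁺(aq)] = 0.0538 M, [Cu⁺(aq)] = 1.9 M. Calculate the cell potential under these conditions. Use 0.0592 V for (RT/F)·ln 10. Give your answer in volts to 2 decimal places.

The Cu⁺/Cu couple has the more positive E°, so it is the cathode; Sn²⁺/Sn is the anode.
E°cell = +0.51 − (−0.14) = +0.65 V, with n = 2 electrons transferred.
For the overall reaction 2 Cu⁺(aq) + Sn(s) → 2 Cu(s) + Sn²⁺(aq), Q = [Sn²⁺(aq)] / [Cu⁺(aq)]^2 = 0.0149, giving log Q = −1.827.
E = E° − (0.0592/n)·log Q = +0.65 − (0.0592/2)(−1.827) = +0.70 V.

+0.70 V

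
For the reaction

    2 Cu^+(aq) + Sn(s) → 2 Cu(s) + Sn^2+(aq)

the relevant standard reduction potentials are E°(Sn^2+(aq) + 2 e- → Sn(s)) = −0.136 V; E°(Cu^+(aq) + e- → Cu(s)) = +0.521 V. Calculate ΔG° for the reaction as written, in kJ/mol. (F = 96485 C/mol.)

−127 kJ/mol

In the reaction as written Cu^+(aq) is reduced, so the Cu⁺/Cu couple is the cathode and Sn²⁺/Sn is the anode.
E°cell = +0.521 − (−0.136) = +0.657 V; balancing electrons gives n = 2.
ΔG° = −nFE°cell = −(2)(96485)(+0.657) J/mol = −127 kJ/mol.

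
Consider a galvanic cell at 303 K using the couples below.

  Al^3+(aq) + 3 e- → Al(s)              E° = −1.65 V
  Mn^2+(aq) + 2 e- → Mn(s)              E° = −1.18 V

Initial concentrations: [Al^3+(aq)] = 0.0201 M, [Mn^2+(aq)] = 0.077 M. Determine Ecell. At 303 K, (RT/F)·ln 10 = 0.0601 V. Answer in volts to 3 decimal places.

+0.471 V

The Mn²⁺/Mn couple has the more positive E°, so it is the cathode; Al³⁺/Al is the anode.
The standard potential is −1.18 − (−1.65) = +0.47 V and the balanced reaction transfers n = 6 electrons.
For the overall reaction 3 Mn^2+(aq) + 2 Al(s) → 3 Mn(s) + 2 Al^3+(aq), Q = [Al^3+(aq)]^2 / [Mn^2+(aq)]^3 = 0.885, giving log Q = −0.053.
By the Nernst equation, E = +0.47 − (0.0601/6)·(−0.053) = +0.471 V.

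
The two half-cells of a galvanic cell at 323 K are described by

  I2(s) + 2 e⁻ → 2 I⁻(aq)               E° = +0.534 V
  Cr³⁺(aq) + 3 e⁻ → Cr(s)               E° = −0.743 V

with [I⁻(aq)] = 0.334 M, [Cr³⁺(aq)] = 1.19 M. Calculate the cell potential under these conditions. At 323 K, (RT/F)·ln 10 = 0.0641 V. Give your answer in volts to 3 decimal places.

The I₂/I⁻ couple has the more positive E°, so it is the cathode; Cr³⁺/Cr is the anode.
The standard potential is +0.534 − (−0.743) = +1.277 V and the balanced reaction transfers n = 6 electrons.
Balancing gives 3 I2(s) + 2 Cr(s) → 6 I⁻(aq) + 2 Cr³⁺(aq); hence Q = [I⁻(aq)]^6·[Cr³⁺(aq)]^2 = 0.00197 (log Q = −2.706).
Applying E = E° − (RT ln10/nF)·log Q gives +1.277 − (0.0641/6)(−2.706) = +1.306 V.

+1.306 V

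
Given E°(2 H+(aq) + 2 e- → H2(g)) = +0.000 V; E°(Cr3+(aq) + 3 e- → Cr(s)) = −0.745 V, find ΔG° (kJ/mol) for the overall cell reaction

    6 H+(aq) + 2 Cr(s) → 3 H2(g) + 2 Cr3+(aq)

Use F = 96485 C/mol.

In the reaction as written H+(aq) is reduced, so the 2H⁺/H₂ couple is the cathode and Cr³⁺/Cr is the anode.
E°cell = +0.000 − (−0.745) = +0.745 V; balancing electrons gives n = 6.
ΔG° = −nFE°cell = −(6)(96485)(+0.745) J/mol = −431 kJ/mol.

−431 kJ/mol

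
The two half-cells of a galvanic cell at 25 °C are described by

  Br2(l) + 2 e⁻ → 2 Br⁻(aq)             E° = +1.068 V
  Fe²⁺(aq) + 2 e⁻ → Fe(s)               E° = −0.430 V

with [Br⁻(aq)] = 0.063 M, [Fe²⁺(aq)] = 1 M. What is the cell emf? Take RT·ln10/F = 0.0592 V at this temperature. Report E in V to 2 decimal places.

+1.57 V

Since E°(Br₂/Br⁻) > E°(Fe²⁺/Fe), Br₂/Br⁻ serves as the cathode.
The standard potential is +1.068 − (−0.430) = +1.498 V and the balanced reaction transfers n = 2 electrons.
The balanced reaction is Br2(l) + Fe(s) → 2 Br⁻(aq) + Fe²⁺(aq), so Q = [Br⁻(aq)]^2·[Fe²⁺(aq)] = 0.00397 and log Q = −2.401.
E = E° − (0.0592/n)·log Q = +1.498 − (0.0592/2)(−2.401) = +1.57 V.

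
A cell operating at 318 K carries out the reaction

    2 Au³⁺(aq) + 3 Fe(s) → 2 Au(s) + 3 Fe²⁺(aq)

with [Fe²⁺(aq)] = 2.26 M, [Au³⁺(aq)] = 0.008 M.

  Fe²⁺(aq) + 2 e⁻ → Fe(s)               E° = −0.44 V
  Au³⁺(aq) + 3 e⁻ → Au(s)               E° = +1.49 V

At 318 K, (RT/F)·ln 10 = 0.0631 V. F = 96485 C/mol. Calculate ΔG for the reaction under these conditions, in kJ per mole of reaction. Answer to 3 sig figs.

−1090 kJ/mol

E°cell = +1.49 − (−0.44) = +1.93 V; the balanced reaction transfers n = 6 electrons.
The reaction quotient is [Fe²⁺(aq)]^3 / [Au³⁺(aq)]^2 = 1.8×10^5; by Nernst, E = +1.93 − (0.0631/6)(5.256) = +1.8747 V.
Then ΔG = −nFE = −6 × 96485 × +1.8747 J/mol = −1090 kJ/mol.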